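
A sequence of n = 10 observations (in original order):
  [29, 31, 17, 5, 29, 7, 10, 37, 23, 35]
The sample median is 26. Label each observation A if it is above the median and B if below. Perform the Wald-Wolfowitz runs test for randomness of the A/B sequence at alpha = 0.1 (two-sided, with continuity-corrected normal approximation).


Step 1: Compute median = 26; label A = above, B = below.
Labels in order: AABBABBABA  (n_A = 5, n_B = 5)
Step 2: Count runs R = 7.
Step 3: Under H0 (random ordering), E[R] = 2*n_A*n_B/(n_A+n_B) + 1 = 2*5*5/10 + 1 = 6.0000.
        Var[R] = 2*n_A*n_B*(2*n_A*n_B - n_A - n_B) / ((n_A+n_B)^2 * (n_A+n_B-1)) = 2000/900 = 2.2222.
        SD[R] = 1.4907.
Step 4: Continuity-corrected z = (R - 0.5 - E[R]) / SD[R] = (7 - 0.5 - 6.0000) / 1.4907 = 0.3354.
Step 5: Two-sided p-value via normal approximation = 2*(1 - Phi(|z|)) = 0.737316.
Step 6: alpha = 0.1. fail to reject H0.

R = 7, z = 0.3354, p = 0.737316, fail to reject H0.


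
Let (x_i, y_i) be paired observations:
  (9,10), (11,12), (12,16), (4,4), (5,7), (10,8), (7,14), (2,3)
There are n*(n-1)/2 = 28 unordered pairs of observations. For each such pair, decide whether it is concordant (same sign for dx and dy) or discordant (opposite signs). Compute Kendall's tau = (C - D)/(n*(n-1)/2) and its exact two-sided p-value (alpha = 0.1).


Step 1: Enumerate the 28 unordered pairs (i,j) with i<j and classify each by sign(x_j-x_i) * sign(y_j-y_i).
  (1,2):dx=+2,dy=+2->C; (1,3):dx=+3,dy=+6->C; (1,4):dx=-5,dy=-6->C; (1,5):dx=-4,dy=-3->C
  (1,6):dx=+1,dy=-2->D; (1,7):dx=-2,dy=+4->D; (1,8):dx=-7,dy=-7->C; (2,3):dx=+1,dy=+4->C
  (2,4):dx=-7,dy=-8->C; (2,5):dx=-6,dy=-5->C; (2,6):dx=-1,dy=-4->C; (2,7):dx=-4,dy=+2->D
  (2,8):dx=-9,dy=-9->C; (3,4):dx=-8,dy=-12->C; (3,5):dx=-7,dy=-9->C; (3,6):dx=-2,dy=-8->C
  (3,7):dx=-5,dy=-2->C; (3,8):dx=-10,dy=-13->C; (4,5):dx=+1,dy=+3->C; (4,6):dx=+6,dy=+4->C
  (4,7):dx=+3,dy=+10->C; (4,8):dx=-2,dy=-1->C; (5,6):dx=+5,dy=+1->C; (5,7):dx=+2,dy=+7->C
  (5,8):dx=-3,dy=-4->C; (6,7):dx=-3,dy=+6->D; (6,8):dx=-8,dy=-5->C; (7,8):dx=-5,dy=-11->C
Step 2: C = 24, D = 4, total pairs = 28.
Step 3: tau = (C - D)/(n(n-1)/2) = (24 - 4)/28 = 0.714286.
Step 4: Exact two-sided p-value (enumerate n! = 40320 permutations of y under H0): p = 0.014137.
Step 5: alpha = 0.1. reject H0.

tau_b = 0.7143 (C=24, D=4), p = 0.014137, reject H0.


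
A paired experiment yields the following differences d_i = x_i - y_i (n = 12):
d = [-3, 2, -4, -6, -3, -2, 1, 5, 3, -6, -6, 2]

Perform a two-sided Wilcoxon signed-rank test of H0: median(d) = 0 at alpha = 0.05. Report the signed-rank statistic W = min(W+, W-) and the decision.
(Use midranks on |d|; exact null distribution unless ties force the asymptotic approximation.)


Step 1: Drop any zero differences (none here) and take |d_i|.
|d| = [3, 2, 4, 6, 3, 2, 1, 5, 3, 6, 6, 2]
Step 2: Midrank |d_i| (ties get averaged ranks).
ranks: |3|->6, |2|->3, |4|->8, |6|->11, |3|->6, |2|->3, |1|->1, |5|->9, |3|->6, |6|->11, |6|->11, |2|->3
Step 3: Attach original signs; sum ranks with positive sign and with negative sign.
W+ = 3 + 1 + 9 + 6 + 3 = 22
W- = 6 + 8 + 11 + 6 + 3 + 11 + 11 = 56
(Check: W+ + W- = 78 should equal n(n+1)/2 = 78.)
Step 4: Test statistic W = min(W+, W-) = 22.
Step 5: Ties in |d|, so use the tie-corrected normal approximation.
        E[W] = n(n+1)/4 = 12*13/4 = 39.
        Tie groups: |d|=2 (t=3), |d|=3 (t=3), |d|=6 (t=3); sum(t^3 - t) = 72.
        Var[W] = n(n+1)(2n+1)/24 - sum(t^3-t)/48 = 3900/24 - 72/48 = 161.
        z = (W - E[W]) / sqrt(Var[W]) = (22 - 39) / 12.6886 = -1.3398.
        Two-sided p = 2*Phi(z) = 0.180314.
Step 6: alpha = 0.05. fail to reject H0.

W+ = 22, W- = 56, W = min = 22, p = 0.180314, fail to reject H0.


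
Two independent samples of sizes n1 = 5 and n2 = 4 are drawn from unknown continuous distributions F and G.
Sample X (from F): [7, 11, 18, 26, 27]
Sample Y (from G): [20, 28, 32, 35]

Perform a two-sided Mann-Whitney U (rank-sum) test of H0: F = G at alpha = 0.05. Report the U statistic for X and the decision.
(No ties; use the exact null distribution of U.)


Step 1: Combine and sort all 9 observations; assign midranks.
sorted (value, group): (7,X), (11,X), (18,X), (20,Y), (26,X), (27,X), (28,Y), (32,Y), (35,Y)
ranks: 7->1, 11->2, 18->3, 20->4, 26->5, 27->6, 28->7, 32->8, 35->9
Step 2: Rank sum for X: R1 = 1 + 2 + 3 + 5 + 6 = 17.
Step 3: U_X = R1 - n1(n1+1)/2 = 17 - 5*6/2 = 17 - 15 = 2.
       U_Y = n1*n2 - U_X = 20 - 2 = 18.
Step 4: No ties, so the exact null distribution of U (based on enumerating the C(9,5) = 126 equally likely rank assignments) gives the two-sided p-value.
Step 5: p-value = 0.063492; compare to alpha = 0.05. fail to reject H0.

U_X = 2, p = 0.063492, fail to reject H0 at alpha = 0.05.


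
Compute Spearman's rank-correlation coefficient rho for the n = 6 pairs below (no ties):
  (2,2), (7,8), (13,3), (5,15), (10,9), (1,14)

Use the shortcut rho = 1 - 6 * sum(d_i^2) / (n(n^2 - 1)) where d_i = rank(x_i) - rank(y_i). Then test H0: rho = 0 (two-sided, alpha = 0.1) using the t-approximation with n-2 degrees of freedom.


Step 1: Rank x and y separately (midranks; no ties here).
rank(x): 2->2, 7->4, 13->6, 5->3, 10->5, 1->1
rank(y): 2->1, 8->3, 3->2, 15->6, 9->4, 14->5
Step 2: d_i = R_x(i) - R_y(i); compute d_i^2.
  (2-1)^2=1, (4-3)^2=1, (6-2)^2=16, (3-6)^2=9, (5-4)^2=1, (1-5)^2=16
sum(d^2) = 44.
Step 3: rho = 1 - 6*44 / (6*(6^2 - 1)) = 1 - 264/210 = -0.257143.
Step 4: Under H0, t = rho * sqrt((n-2)/(1-rho^2)) = -0.5322 ~ t(4).
Step 5: Two-sided p-value from the t-distribution with 4 df = 0.622787.
Step 6: alpha = 0.1. fail to reject H0.

rho = -0.2571, p = 0.622787, fail to reject H0 at alpha = 0.1.


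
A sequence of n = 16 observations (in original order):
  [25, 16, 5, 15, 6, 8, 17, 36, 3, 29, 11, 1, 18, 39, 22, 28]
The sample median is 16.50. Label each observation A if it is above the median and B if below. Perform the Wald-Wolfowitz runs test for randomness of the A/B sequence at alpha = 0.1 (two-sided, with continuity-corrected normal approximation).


Step 1: Compute median = 16.50; label A = above, B = below.
Labels in order: ABBBBBAABABBAAAA  (n_A = 8, n_B = 8)
Step 2: Count runs R = 7.
Step 3: Under H0 (random ordering), E[R] = 2*n_A*n_B/(n_A+n_B) + 1 = 2*8*8/16 + 1 = 9.0000.
        Var[R] = 2*n_A*n_B*(2*n_A*n_B - n_A - n_B) / ((n_A+n_B)^2 * (n_A+n_B-1)) = 14336/3840 = 3.7333.
        SD[R] = 1.9322.
Step 4: Continuity-corrected z = (R + 0.5 - E[R]) / SD[R] = (7 + 0.5 - 9.0000) / 1.9322 = -0.7763.
Step 5: Two-sided p-value via normal approximation = 2*(1 - Phi(|z|)) = 0.437558.
Step 6: alpha = 0.1. fail to reject H0.

R = 7, z = -0.7763, p = 0.437558, fail to reject H0.


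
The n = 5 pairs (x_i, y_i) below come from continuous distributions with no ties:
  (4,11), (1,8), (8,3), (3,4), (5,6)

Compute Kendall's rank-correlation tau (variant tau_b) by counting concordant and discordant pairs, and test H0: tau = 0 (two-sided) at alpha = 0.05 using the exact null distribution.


Step 1: Enumerate the 10 unordered pairs (i,j) with i<j and classify each by sign(x_j-x_i) * sign(y_j-y_i).
  (1,2):dx=-3,dy=-3->C; (1,3):dx=+4,dy=-8->D; (1,4):dx=-1,dy=-7->C; (1,5):dx=+1,dy=-5->D
  (2,3):dx=+7,dy=-5->D; (2,4):dx=+2,dy=-4->D; (2,5):dx=+4,dy=-2->D; (3,4):dx=-5,dy=+1->D
  (3,5):dx=-3,dy=+3->D; (4,5):dx=+2,dy=+2->C
Step 2: C = 3, D = 7, total pairs = 10.
Step 3: tau = (C - D)/(n(n-1)/2) = (3 - 7)/10 = -0.400000.
Step 4: Exact two-sided p-value (enumerate n! = 120 permutations of y under H0): p = 0.483333.
Step 5: alpha = 0.05. fail to reject H0.

tau_b = -0.4000 (C=3, D=7), p = 0.483333, fail to reject H0.


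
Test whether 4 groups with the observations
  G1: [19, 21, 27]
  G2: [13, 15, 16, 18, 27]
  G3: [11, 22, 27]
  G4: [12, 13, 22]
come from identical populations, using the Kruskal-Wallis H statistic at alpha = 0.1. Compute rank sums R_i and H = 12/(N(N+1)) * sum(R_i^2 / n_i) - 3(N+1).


Step 1: Combine all N = 14 observations and assign midranks.
sorted (value, group, rank): (11,G3,1), (12,G4,2), (13,G2,3.5), (13,G4,3.5), (15,G2,5), (16,G2,6), (18,G2,7), (19,G1,8), (21,G1,9), (22,G3,10.5), (22,G4,10.5), (27,G1,13), (27,G2,13), (27,G3,13)
Step 2: Sum ranks within each group.
R_1 = 30 (n_1 = 3)
R_2 = 34.5 (n_2 = 5)
R_3 = 24.5 (n_3 = 3)
R_4 = 16 (n_4 = 3)
Step 3: H = 12/(N(N+1)) * sum(R_i^2/n_i) - 3(N+1)
     = 12/(14*15) * (30^2/3 + 34.5^2/5 + 24.5^2/3 + 16^2/3) - 3*15
     = 0.057143 * 823.467 - 45
     = 2.055238.
Step 4: Ties present; correction factor C = 1 - 36/(14^3 - 14) = 0.986813. Corrected H = 2.055238 / 0.986813 = 2.082702.
Step 5: Under H0, H ~ chi^2(3); p-value = 0.555420.
Step 6: alpha = 0.1. fail to reject H0.

H = 2.0827, df = 3, p = 0.555420, fail to reject H0.


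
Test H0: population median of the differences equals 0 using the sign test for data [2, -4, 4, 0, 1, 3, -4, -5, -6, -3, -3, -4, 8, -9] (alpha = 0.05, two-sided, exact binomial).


Step 1: Discard zero differences. Original n = 14; n_eff = number of nonzero differences = 13.
Nonzero differences (with sign): +2, -4, +4, +1, +3, -4, -5, -6, -3, -3, -4, +8, -9
Step 2: Count signs: positive = 5, negative = 8.
Step 3: Under H0: P(positive) = 0.5, so the number of positives S ~ Bin(13, 0.5).
Step 4: Two-sided exact p-value = sum of Bin(13,0.5) probabilities at or below the observed probability = 0.581055.
Step 5: alpha = 0.05. fail to reject H0.

n_eff = 13, pos = 5, neg = 8, p = 0.581055, fail to reject H0.


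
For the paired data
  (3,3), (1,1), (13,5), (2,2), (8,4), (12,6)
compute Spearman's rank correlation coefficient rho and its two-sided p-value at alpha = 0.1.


Step 1: Rank x and y separately (midranks; no ties here).
rank(x): 3->3, 1->1, 13->6, 2->2, 8->4, 12->5
rank(y): 3->3, 1->1, 5->5, 2->2, 4->4, 6->6
Step 2: d_i = R_x(i) - R_y(i); compute d_i^2.
  (3-3)^2=0, (1-1)^2=0, (6-5)^2=1, (2-2)^2=0, (4-4)^2=0, (5-6)^2=1
sum(d^2) = 2.
Step 3: rho = 1 - 6*2 / (6*(6^2 - 1)) = 1 - 12/210 = 0.942857.
Step 4: Under H0, t = rho * sqrt((n-2)/(1-rho^2)) = 5.6595 ~ t(4).
Step 5: Two-sided p-value from the t-distribution with 4 df = 0.004805.
Step 6: alpha = 0.1. reject H0.

rho = 0.9429, p = 0.004805, reject H0 at alpha = 0.1.


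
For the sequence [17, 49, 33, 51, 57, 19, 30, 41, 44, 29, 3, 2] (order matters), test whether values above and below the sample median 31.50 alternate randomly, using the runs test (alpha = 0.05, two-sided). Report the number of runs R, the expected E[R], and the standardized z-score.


Step 1: Compute median = 31.50; label A = above, B = below.
Labels in order: BAAAABBAABBB  (n_A = 6, n_B = 6)
Step 2: Count runs R = 5.
Step 3: Under H0 (random ordering), E[R] = 2*n_A*n_B/(n_A+n_B) + 1 = 2*6*6/12 + 1 = 7.0000.
        Var[R] = 2*n_A*n_B*(2*n_A*n_B - n_A - n_B) / ((n_A+n_B)^2 * (n_A+n_B-1)) = 4320/1584 = 2.7273.
        SD[R] = 1.6514.
Step 4: Continuity-corrected z = (R + 0.5 - E[R]) / SD[R] = (5 + 0.5 - 7.0000) / 1.6514 = -0.9083.
Step 5: Two-sided p-value via normal approximation = 2*(1 - Phi(|z|)) = 0.363722.
Step 6: alpha = 0.05. fail to reject H0.

R = 5, z = -0.9083, p = 0.363722, fail to reject H0.


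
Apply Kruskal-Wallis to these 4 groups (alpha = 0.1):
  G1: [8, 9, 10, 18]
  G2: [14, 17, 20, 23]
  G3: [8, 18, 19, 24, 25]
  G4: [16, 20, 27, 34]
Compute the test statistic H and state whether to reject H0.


Step 1: Combine all N = 17 observations and assign midranks.
sorted (value, group, rank): (8,G1,1.5), (8,G3,1.5), (9,G1,3), (10,G1,4), (14,G2,5), (16,G4,6), (17,G2,7), (18,G1,8.5), (18,G3,8.5), (19,G3,10), (20,G2,11.5), (20,G4,11.5), (23,G2,13), (24,G3,14), (25,G3,15), (27,G4,16), (34,G4,17)
Step 2: Sum ranks within each group.
R_1 = 17 (n_1 = 4)
R_2 = 36.5 (n_2 = 4)
R_3 = 49 (n_3 = 5)
R_4 = 50.5 (n_4 = 4)
Step 3: H = 12/(N(N+1)) * sum(R_i^2/n_i) - 3(N+1)
     = 12/(17*18) * (17^2/4 + 36.5^2/4 + 49^2/5 + 50.5^2/4) - 3*18
     = 0.039216 * 1523.08 - 54
     = 5.728431.
Step 4: Ties present; correction factor C = 1 - 18/(17^3 - 17) = 0.996324. Corrected H = 5.728431 / 0.996324 = 5.749569.
Step 5: Under H0, H ~ chi^2(3); p-value = 0.124451.
Step 6: alpha = 0.1. fail to reject H0.

H = 5.7496, df = 3, p = 0.124451, fail to reject H0.


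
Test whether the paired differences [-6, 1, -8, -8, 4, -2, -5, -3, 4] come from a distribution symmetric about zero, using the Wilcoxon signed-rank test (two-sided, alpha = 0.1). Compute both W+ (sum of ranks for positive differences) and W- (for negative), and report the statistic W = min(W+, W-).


Step 1: Drop any zero differences (none here) and take |d_i|.
|d| = [6, 1, 8, 8, 4, 2, 5, 3, 4]
Step 2: Midrank |d_i| (ties get averaged ranks).
ranks: |6|->7, |1|->1, |8|->8.5, |8|->8.5, |4|->4.5, |2|->2, |5|->6, |3|->3, |4|->4.5
Step 3: Attach original signs; sum ranks with positive sign and with negative sign.
W+ = 1 + 4.5 + 4.5 = 10
W- = 7 + 8.5 + 8.5 + 2 + 6 + 3 = 35
(Check: W+ + W- = 45 should equal n(n+1)/2 = 45.)
Step 4: Test statistic W = min(W+, W-) = 10.
Step 5: Ties in |d|, so use the tie-corrected normal approximation.
        E[W] = n(n+1)/4 = 9*10/4 = 22.5.
        Tie groups: |d|=4 (t=2), |d|=8 (t=2); sum(t^3 - t) = 12.
        Var[W] = n(n+1)(2n+1)/24 - sum(t^3-t)/48 = 1710/24 - 12/48 = 71.
        z = (W - E[W]) / sqrt(Var[W]) = (10 - 22.5) / 8.4261 = -1.4835.
        Two-sided p = 2*Phi(z) = 0.137948.
Step 6: alpha = 0.1. fail to reject H0.

W+ = 10, W- = 35, W = min = 10, p = 0.137948, fail to reject H0.


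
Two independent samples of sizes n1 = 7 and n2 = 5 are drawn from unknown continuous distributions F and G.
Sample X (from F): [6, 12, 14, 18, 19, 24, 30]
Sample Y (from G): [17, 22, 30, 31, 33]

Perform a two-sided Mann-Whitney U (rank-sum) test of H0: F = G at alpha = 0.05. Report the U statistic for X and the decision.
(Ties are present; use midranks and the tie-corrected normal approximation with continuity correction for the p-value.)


Step 1: Combine and sort all 12 observations; assign midranks.
sorted (value, group): (6,X), (12,X), (14,X), (17,Y), (18,X), (19,X), (22,Y), (24,X), (30,X), (30,Y), (31,Y), (33,Y)
ranks: 6->1, 12->2, 14->3, 17->4, 18->5, 19->6, 22->7, 24->8, 30->9.5, 30->9.5, 31->11, 33->12
Step 2: Rank sum for X: R1 = 1 + 2 + 3 + 5 + 6 + 8 + 9.5 = 34.5.
Step 3: U_X = R1 - n1(n1+1)/2 = 34.5 - 7*8/2 = 34.5 - 28 = 6.5.
       U_Y = n1*n2 - U_X = 35 - 6.5 = 28.5.
Step 4: Ties are present, so use the tie-corrected normal approximation (with continuity correction) for the p-value.
Step 5: p-value = 0.087602; compare to alpha = 0.05. fail to reject H0.

U_X = 6.5, p = 0.087602, fail to reject H0 at alpha = 0.05.


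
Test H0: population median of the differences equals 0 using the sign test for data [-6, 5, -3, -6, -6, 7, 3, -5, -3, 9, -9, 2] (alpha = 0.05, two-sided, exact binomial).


Step 1: Discard zero differences. Original n = 12; n_eff = number of nonzero differences = 12.
Nonzero differences (with sign): -6, +5, -3, -6, -6, +7, +3, -5, -3, +9, -9, +2
Step 2: Count signs: positive = 5, negative = 7.
Step 3: Under H0: P(positive) = 0.5, so the number of positives S ~ Bin(12, 0.5).
Step 4: Two-sided exact p-value = sum of Bin(12,0.5) probabilities at or below the observed probability = 0.774414.
Step 5: alpha = 0.05. fail to reject H0.

n_eff = 12, pos = 5, neg = 7, p = 0.774414, fail to reject H0.


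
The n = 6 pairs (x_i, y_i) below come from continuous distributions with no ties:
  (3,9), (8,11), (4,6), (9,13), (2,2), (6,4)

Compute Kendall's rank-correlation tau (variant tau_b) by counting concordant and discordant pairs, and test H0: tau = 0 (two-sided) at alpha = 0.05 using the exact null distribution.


Step 1: Enumerate the 15 unordered pairs (i,j) with i<j and classify each by sign(x_j-x_i) * sign(y_j-y_i).
  (1,2):dx=+5,dy=+2->C; (1,3):dx=+1,dy=-3->D; (1,4):dx=+6,dy=+4->C; (1,5):dx=-1,dy=-7->C
  (1,6):dx=+3,dy=-5->D; (2,3):dx=-4,dy=-5->C; (2,4):dx=+1,dy=+2->C; (2,5):dx=-6,dy=-9->C
  (2,6):dx=-2,dy=-7->C; (3,4):dx=+5,dy=+7->C; (3,5):dx=-2,dy=-4->C; (3,6):dx=+2,dy=-2->D
  (4,5):dx=-7,dy=-11->C; (4,6):dx=-3,dy=-9->C; (5,6):dx=+4,dy=+2->C
Step 2: C = 12, D = 3, total pairs = 15.
Step 3: tau = (C - D)/(n(n-1)/2) = (12 - 3)/15 = 0.600000.
Step 4: Exact two-sided p-value (enumerate n! = 720 permutations of y under H0): p = 0.136111.
Step 5: alpha = 0.05. fail to reject H0.

tau_b = 0.6000 (C=12, D=3), p = 0.136111, fail to reject H0.


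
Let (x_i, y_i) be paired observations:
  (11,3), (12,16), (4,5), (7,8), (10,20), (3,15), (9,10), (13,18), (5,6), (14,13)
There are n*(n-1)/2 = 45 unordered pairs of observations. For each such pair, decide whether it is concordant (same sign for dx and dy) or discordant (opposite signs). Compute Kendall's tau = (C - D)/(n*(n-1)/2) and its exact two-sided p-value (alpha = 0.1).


Step 1: Enumerate the 45 unordered pairs (i,j) with i<j and classify each by sign(x_j-x_i) * sign(y_j-y_i).
  (1,2):dx=+1,dy=+13->C; (1,3):dx=-7,dy=+2->D; (1,4):dx=-4,dy=+5->D; (1,5):dx=-1,dy=+17->D
  (1,6):dx=-8,dy=+12->D; (1,7):dx=-2,dy=+7->D; (1,8):dx=+2,dy=+15->C; (1,9):dx=-6,dy=+3->D
  (1,10):dx=+3,dy=+10->C; (2,3):dx=-8,dy=-11->C; (2,4):dx=-5,dy=-8->C; (2,5):dx=-2,dy=+4->D
  (2,6):dx=-9,dy=-1->C; (2,7):dx=-3,dy=-6->C; (2,8):dx=+1,dy=+2->C; (2,9):dx=-7,dy=-10->C
  (2,10):dx=+2,dy=-3->D; (3,4):dx=+3,dy=+3->C; (3,5):dx=+6,dy=+15->C; (3,6):dx=-1,dy=+10->D
  (3,7):dx=+5,dy=+5->C; (3,8):dx=+9,dy=+13->C; (3,9):dx=+1,dy=+1->C; (3,10):dx=+10,dy=+8->C
  (4,5):dx=+3,dy=+12->C; (4,6):dx=-4,dy=+7->D; (4,7):dx=+2,dy=+2->C; (4,8):dx=+6,dy=+10->C
  (4,9):dx=-2,dy=-2->C; (4,10):dx=+7,dy=+5->C; (5,6):dx=-7,dy=-5->C; (5,7):dx=-1,dy=-10->C
  (5,8):dx=+3,dy=-2->D; (5,9):dx=-5,dy=-14->C; (5,10):dx=+4,dy=-7->D; (6,7):dx=+6,dy=-5->D
  (6,8):dx=+10,dy=+3->C; (6,9):dx=+2,dy=-9->D; (6,10):dx=+11,dy=-2->D; (7,8):dx=+4,dy=+8->C
  (7,9):dx=-4,dy=-4->C; (7,10):dx=+5,dy=+3->C; (8,9):dx=-8,dy=-12->C; (8,10):dx=+1,dy=-5->D
  (9,10):dx=+9,dy=+7->C
Step 2: C = 29, D = 16, total pairs = 45.
Step 3: tau = (C - D)/(n(n-1)/2) = (29 - 16)/45 = 0.288889.
Step 4: Exact two-sided p-value (enumerate n! = 3628800 permutations of y under H0): p = 0.291248.
Step 5: alpha = 0.1. fail to reject H0.

tau_b = 0.2889 (C=29, D=16), p = 0.291248, fail to reject H0.


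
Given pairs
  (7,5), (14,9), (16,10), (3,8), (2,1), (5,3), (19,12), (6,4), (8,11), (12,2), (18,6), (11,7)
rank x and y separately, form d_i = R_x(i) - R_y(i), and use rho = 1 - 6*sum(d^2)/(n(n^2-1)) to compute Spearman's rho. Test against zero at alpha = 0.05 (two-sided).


Step 1: Rank x and y separately (midranks; no ties here).
rank(x): 7->5, 14->9, 16->10, 3->2, 2->1, 5->3, 19->12, 6->4, 8->6, 12->8, 18->11, 11->7
rank(y): 5->5, 9->9, 10->10, 8->8, 1->1, 3->3, 12->12, 4->4, 11->11, 2->2, 6->6, 7->7
Step 2: d_i = R_x(i) - R_y(i); compute d_i^2.
  (5-5)^2=0, (9-9)^2=0, (10-10)^2=0, (2-8)^2=36, (1-1)^2=0, (3-3)^2=0, (12-12)^2=0, (4-4)^2=0, (6-11)^2=25, (8-2)^2=36, (11-6)^2=25, (7-7)^2=0
sum(d^2) = 122.
Step 3: rho = 1 - 6*122 / (12*(12^2 - 1)) = 1 - 732/1716 = 0.573427.
Step 4: Under H0, t = rho * sqrt((n-2)/(1-rho^2)) = 2.2134 ~ t(10).
Step 5: Two-sided p-value from the t-distribution with 10 df = 0.051266.
Step 6: alpha = 0.05. fail to reject H0.

rho = 0.5734, p = 0.051266, fail to reject H0 at alpha = 0.05.


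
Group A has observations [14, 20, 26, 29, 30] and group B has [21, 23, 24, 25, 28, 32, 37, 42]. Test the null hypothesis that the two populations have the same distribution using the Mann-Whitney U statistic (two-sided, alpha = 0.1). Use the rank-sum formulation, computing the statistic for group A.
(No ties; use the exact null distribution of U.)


Step 1: Combine and sort all 13 observations; assign midranks.
sorted (value, group): (14,X), (20,X), (21,Y), (23,Y), (24,Y), (25,Y), (26,X), (28,Y), (29,X), (30,X), (32,Y), (37,Y), (42,Y)
ranks: 14->1, 20->2, 21->3, 23->4, 24->5, 25->6, 26->7, 28->8, 29->9, 30->10, 32->11, 37->12, 42->13
Step 2: Rank sum for X: R1 = 1 + 2 + 7 + 9 + 10 = 29.
Step 3: U_X = R1 - n1(n1+1)/2 = 29 - 5*6/2 = 29 - 15 = 14.
       U_Y = n1*n2 - U_X = 40 - 14 = 26.
Step 4: No ties, so the exact null distribution of U (based on enumerating the C(13,5) = 1287 equally likely rank assignments) gives the two-sided p-value.
Step 5: p-value = 0.435120; compare to alpha = 0.1. fail to reject H0.

U_X = 14, p = 0.435120, fail to reject H0 at alpha = 0.1.


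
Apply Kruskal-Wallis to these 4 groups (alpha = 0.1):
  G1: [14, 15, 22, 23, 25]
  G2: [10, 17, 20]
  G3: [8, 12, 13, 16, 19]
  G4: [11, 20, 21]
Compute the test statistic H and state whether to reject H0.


Step 1: Combine all N = 16 observations and assign midranks.
sorted (value, group, rank): (8,G3,1), (10,G2,2), (11,G4,3), (12,G3,4), (13,G3,5), (14,G1,6), (15,G1,7), (16,G3,8), (17,G2,9), (19,G3,10), (20,G2,11.5), (20,G4,11.5), (21,G4,13), (22,G1,14), (23,G1,15), (25,G1,16)
Step 2: Sum ranks within each group.
R_1 = 58 (n_1 = 5)
R_2 = 22.5 (n_2 = 3)
R_3 = 28 (n_3 = 5)
R_4 = 27.5 (n_4 = 3)
Step 3: H = 12/(N(N+1)) * sum(R_i^2/n_i) - 3(N+1)
     = 12/(16*17) * (58^2/5 + 22.5^2/3 + 28^2/5 + 27.5^2/3) - 3*17
     = 0.044118 * 1250.43 - 51
     = 4.166176.
Step 4: Ties present; correction factor C = 1 - 6/(16^3 - 16) = 0.998529. Corrected H = 4.166176 / 0.998529 = 4.172312.
Step 5: Under H0, H ~ chi^2(3); p-value = 0.243449.
Step 6: alpha = 0.1. fail to reject H0.

H = 4.1723, df = 3, p = 0.243449, fail to reject H0.


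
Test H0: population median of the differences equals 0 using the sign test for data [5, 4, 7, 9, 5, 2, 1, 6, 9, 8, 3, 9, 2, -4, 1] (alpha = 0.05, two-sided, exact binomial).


Step 1: Discard zero differences. Original n = 15; n_eff = number of nonzero differences = 15.
Nonzero differences (with sign): +5, +4, +7, +9, +5, +2, +1, +6, +9, +8, +3, +9, +2, -4, +1
Step 2: Count signs: positive = 14, negative = 1.
Step 3: Under H0: P(positive) = 0.5, so the number of positives S ~ Bin(15, 0.5).
Step 4: Two-sided exact p-value = sum of Bin(15,0.5) probabilities at or below the observed probability = 0.000977.
Step 5: alpha = 0.05. reject H0.

n_eff = 15, pos = 14, neg = 1, p = 0.000977, reject H0.


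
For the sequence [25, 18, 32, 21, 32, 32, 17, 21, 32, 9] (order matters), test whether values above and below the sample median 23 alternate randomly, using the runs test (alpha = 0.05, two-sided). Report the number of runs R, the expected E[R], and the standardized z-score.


Step 1: Compute median = 23; label A = above, B = below.
Labels in order: ABABAABBAB  (n_A = 5, n_B = 5)
Step 2: Count runs R = 8.
Step 3: Under H0 (random ordering), E[R] = 2*n_A*n_B/(n_A+n_B) + 1 = 2*5*5/10 + 1 = 6.0000.
        Var[R] = 2*n_A*n_B*(2*n_A*n_B - n_A - n_B) / ((n_A+n_B)^2 * (n_A+n_B-1)) = 2000/900 = 2.2222.
        SD[R] = 1.4907.
Step 4: Continuity-corrected z = (R - 0.5 - E[R]) / SD[R] = (8 - 0.5 - 6.0000) / 1.4907 = 1.0062.
Step 5: Two-sided p-value via normal approximation = 2*(1 - Phi(|z|)) = 0.314305.
Step 6: alpha = 0.05. fail to reject H0.

R = 8, z = 1.0062, p = 0.314305, fail to reject H0.


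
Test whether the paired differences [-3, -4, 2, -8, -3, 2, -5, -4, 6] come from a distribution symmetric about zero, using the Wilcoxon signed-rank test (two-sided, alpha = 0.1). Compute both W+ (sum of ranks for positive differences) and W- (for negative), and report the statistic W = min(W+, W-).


Step 1: Drop any zero differences (none here) and take |d_i|.
|d| = [3, 4, 2, 8, 3, 2, 5, 4, 6]
Step 2: Midrank |d_i| (ties get averaged ranks).
ranks: |3|->3.5, |4|->5.5, |2|->1.5, |8|->9, |3|->3.5, |2|->1.5, |5|->7, |4|->5.5, |6|->8
Step 3: Attach original signs; sum ranks with positive sign and with negative sign.
W+ = 1.5 + 1.5 + 8 = 11
W- = 3.5 + 5.5 + 9 + 3.5 + 7 + 5.5 = 34
(Check: W+ + W- = 45 should equal n(n+1)/2 = 45.)
Step 4: Test statistic W = min(W+, W-) = 11.
Step 5: Ties in |d|, so use the tie-corrected normal approximation.
        E[W] = n(n+1)/4 = 9*10/4 = 22.5.
        Tie groups: |d|=2 (t=2), |d|=3 (t=2), |d|=4 (t=2); sum(t^3 - t) = 18.
        Var[W] = n(n+1)(2n+1)/24 - sum(t^3-t)/48 = 1710/24 - 18/48 = 70.875.
        z = (W - E[W]) / sqrt(Var[W]) = (11 - 22.5) / 8.4187 = -1.3660.
        Two-sided p = 2*Phi(z) = 0.171938.
Step 6: alpha = 0.1. fail to reject H0.

W+ = 11, W- = 34, W = min = 11, p = 0.171938, fail to reject H0.


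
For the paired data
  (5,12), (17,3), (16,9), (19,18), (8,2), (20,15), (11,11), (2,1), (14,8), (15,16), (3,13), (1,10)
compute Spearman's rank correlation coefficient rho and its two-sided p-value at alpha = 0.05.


Step 1: Rank x and y separately (midranks; no ties here).
rank(x): 5->4, 17->10, 16->9, 19->11, 8->5, 20->12, 11->6, 2->2, 14->7, 15->8, 3->3, 1->1
rank(y): 12->8, 3->3, 9->5, 18->12, 2->2, 15->10, 11->7, 1->1, 8->4, 16->11, 13->9, 10->6
Step 2: d_i = R_x(i) - R_y(i); compute d_i^2.
  (4-8)^2=16, (10-3)^2=49, (9-5)^2=16, (11-12)^2=1, (5-2)^2=9, (12-10)^2=4, (6-7)^2=1, (2-1)^2=1, (7-4)^2=9, (8-11)^2=9, (3-9)^2=36, (1-6)^2=25
sum(d^2) = 176.
Step 3: rho = 1 - 6*176 / (12*(12^2 - 1)) = 1 - 1056/1716 = 0.384615.
Step 4: Under H0, t = rho * sqrt((n-2)/(1-rho^2)) = 1.3176 ~ t(10).
Step 5: Two-sided p-value from the t-distribution with 10 df = 0.217020.
Step 6: alpha = 0.05. fail to reject H0.

rho = 0.3846, p = 0.217020, fail to reject H0 at alpha = 0.05.


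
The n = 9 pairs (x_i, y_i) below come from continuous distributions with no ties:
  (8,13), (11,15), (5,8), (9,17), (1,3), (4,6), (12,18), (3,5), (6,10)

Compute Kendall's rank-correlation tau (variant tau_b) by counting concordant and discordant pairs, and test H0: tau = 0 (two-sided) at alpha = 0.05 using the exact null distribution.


Step 1: Enumerate the 36 unordered pairs (i,j) with i<j and classify each by sign(x_j-x_i) * sign(y_j-y_i).
  (1,2):dx=+3,dy=+2->C; (1,3):dx=-3,dy=-5->C; (1,4):dx=+1,dy=+4->C; (1,5):dx=-7,dy=-10->C
  (1,6):dx=-4,dy=-7->C; (1,7):dx=+4,dy=+5->C; (1,8):dx=-5,dy=-8->C; (1,9):dx=-2,dy=-3->C
  (2,3):dx=-6,dy=-7->C; (2,4):dx=-2,dy=+2->D; (2,5):dx=-10,dy=-12->C; (2,6):dx=-7,dy=-9->C
  (2,7):dx=+1,dy=+3->C; (2,8):dx=-8,dy=-10->C; (2,9):dx=-5,dy=-5->C; (3,4):dx=+4,dy=+9->C
  (3,5):dx=-4,dy=-5->C; (3,6):dx=-1,dy=-2->C; (3,7):dx=+7,dy=+10->C; (3,8):dx=-2,dy=-3->C
  (3,9):dx=+1,dy=+2->C; (4,5):dx=-8,dy=-14->C; (4,6):dx=-5,dy=-11->C; (4,7):dx=+3,dy=+1->C
  (4,8):dx=-6,dy=-12->C; (4,9):dx=-3,dy=-7->C; (5,6):dx=+3,dy=+3->C; (5,7):dx=+11,dy=+15->C
  (5,8):dx=+2,dy=+2->C; (5,9):dx=+5,dy=+7->C; (6,7):dx=+8,dy=+12->C; (6,8):dx=-1,dy=-1->C
  (6,9):dx=+2,dy=+4->C; (7,8):dx=-9,dy=-13->C; (7,9):dx=-6,dy=-8->C; (8,9):dx=+3,dy=+5->C
Step 2: C = 35, D = 1, total pairs = 36.
Step 3: tau = (C - D)/(n(n-1)/2) = (35 - 1)/36 = 0.944444.
Step 4: Exact two-sided p-value (enumerate n! = 362880 permutations of y under H0): p = 0.000050.
Step 5: alpha = 0.05. reject H0.

tau_b = 0.9444 (C=35, D=1), p = 0.000050, reject H0.


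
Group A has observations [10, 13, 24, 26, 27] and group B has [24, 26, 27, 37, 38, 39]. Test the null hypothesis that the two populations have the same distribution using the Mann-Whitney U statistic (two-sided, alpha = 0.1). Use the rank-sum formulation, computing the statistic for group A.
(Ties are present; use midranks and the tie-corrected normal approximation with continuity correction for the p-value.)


Step 1: Combine and sort all 11 observations; assign midranks.
sorted (value, group): (10,X), (13,X), (24,X), (24,Y), (26,X), (26,Y), (27,X), (27,Y), (37,Y), (38,Y), (39,Y)
ranks: 10->1, 13->2, 24->3.5, 24->3.5, 26->5.5, 26->5.5, 27->7.5, 27->7.5, 37->9, 38->10, 39->11
Step 2: Rank sum for X: R1 = 1 + 2 + 3.5 + 5.5 + 7.5 = 19.5.
Step 3: U_X = R1 - n1(n1+1)/2 = 19.5 - 5*6/2 = 19.5 - 15 = 4.5.
       U_Y = n1*n2 - U_X = 30 - 4.5 = 25.5.
Step 4: Ties are present, so use the tie-corrected normal approximation (with continuity correction) for the p-value.
Step 5: p-value = 0.066015; compare to alpha = 0.1. reject H0.

U_X = 4.5, p = 0.066015, reject H0 at alpha = 0.1.


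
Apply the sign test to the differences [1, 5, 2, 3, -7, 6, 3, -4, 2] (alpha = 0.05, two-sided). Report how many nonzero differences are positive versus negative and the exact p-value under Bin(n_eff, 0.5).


Step 1: Discard zero differences. Original n = 9; n_eff = number of nonzero differences = 9.
Nonzero differences (with sign): +1, +5, +2, +3, -7, +6, +3, -4, +2
Step 2: Count signs: positive = 7, negative = 2.
Step 3: Under H0: P(positive) = 0.5, so the number of positives S ~ Bin(9, 0.5).
Step 4: Two-sided exact p-value = sum of Bin(9,0.5) probabilities at or below the observed probability = 0.179688.
Step 5: alpha = 0.05. fail to reject H0.

n_eff = 9, pos = 7, neg = 2, p = 0.179688, fail to reject H0.


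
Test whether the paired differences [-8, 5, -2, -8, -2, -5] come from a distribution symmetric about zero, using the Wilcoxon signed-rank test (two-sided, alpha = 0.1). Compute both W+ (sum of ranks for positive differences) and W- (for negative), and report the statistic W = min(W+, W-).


Step 1: Drop any zero differences (none here) and take |d_i|.
|d| = [8, 5, 2, 8, 2, 5]
Step 2: Midrank |d_i| (ties get averaged ranks).
ranks: |8|->5.5, |5|->3.5, |2|->1.5, |8|->5.5, |2|->1.5, |5|->3.5
Step 3: Attach original signs; sum ranks with positive sign and with negative sign.
W+ = 3.5 = 3.5
W- = 5.5 + 1.5 + 5.5 + 1.5 + 3.5 = 17.5
(Check: W+ + W- = 21 should equal n(n+1)/2 = 21.)
Step 4: Test statistic W = min(W+, W-) = 3.5.
Step 5: Ties in |d|, so use the tie-corrected normal approximation.
        E[W] = n(n+1)/4 = 6*7/4 = 10.5.
        Tie groups: |d|=2 (t=2), |d|=5 (t=2), |d|=8 (t=2); sum(t^3 - t) = 18.
        Var[W] = n(n+1)(2n+1)/24 - sum(t^3-t)/48 = 546/24 - 18/48 = 22.375.
        z = (W - E[W]) / sqrt(Var[W]) = (3.5 - 10.5) / 4.7302 = -1.4798.
        Two-sided p = 2*Phi(z) = 0.138914.
Step 6: alpha = 0.1. fail to reject H0.

W+ = 3.5, W- = 17.5, W = min = 3.5, p = 0.138914, fail to reject H0.


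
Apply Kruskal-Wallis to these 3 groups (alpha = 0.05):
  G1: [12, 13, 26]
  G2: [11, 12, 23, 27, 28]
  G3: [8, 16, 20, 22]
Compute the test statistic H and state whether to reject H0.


Step 1: Combine all N = 12 observations and assign midranks.
sorted (value, group, rank): (8,G3,1), (11,G2,2), (12,G1,3.5), (12,G2,3.5), (13,G1,5), (16,G3,6), (20,G3,7), (22,G3,8), (23,G2,9), (26,G1,10), (27,G2,11), (28,G2,12)
Step 2: Sum ranks within each group.
R_1 = 18.5 (n_1 = 3)
R_2 = 37.5 (n_2 = 5)
R_3 = 22 (n_3 = 4)
Step 3: H = 12/(N(N+1)) * sum(R_i^2/n_i) - 3(N+1)
     = 12/(12*13) * (18.5^2/3 + 37.5^2/5 + 22^2/4) - 3*13
     = 0.076923 * 516.333 - 39
     = 0.717949.
Step 4: Ties present; correction factor C = 1 - 6/(12^3 - 12) = 0.996503. Corrected H = 0.717949 / 0.996503 = 0.720468.
Step 5: Under H0, H ~ chi^2(2); p-value = 0.697513.
Step 6: alpha = 0.05. fail to reject H0.

H = 0.7205, df = 2, p = 0.697513, fail to reject H0.


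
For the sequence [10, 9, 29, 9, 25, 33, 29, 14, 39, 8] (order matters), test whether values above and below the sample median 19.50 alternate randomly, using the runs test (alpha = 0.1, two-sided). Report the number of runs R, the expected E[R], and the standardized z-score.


Step 1: Compute median = 19.50; label A = above, B = below.
Labels in order: BBABAAABAB  (n_A = 5, n_B = 5)
Step 2: Count runs R = 7.
Step 3: Under H0 (random ordering), E[R] = 2*n_A*n_B/(n_A+n_B) + 1 = 2*5*5/10 + 1 = 6.0000.
        Var[R] = 2*n_A*n_B*(2*n_A*n_B - n_A - n_B) / ((n_A+n_B)^2 * (n_A+n_B-1)) = 2000/900 = 2.2222.
        SD[R] = 1.4907.
Step 4: Continuity-corrected z = (R - 0.5 - E[R]) / SD[R] = (7 - 0.5 - 6.0000) / 1.4907 = 0.3354.
Step 5: Two-sided p-value via normal approximation = 2*(1 - Phi(|z|)) = 0.737316.
Step 6: alpha = 0.1. fail to reject H0.

R = 7, z = 0.3354, p = 0.737316, fail to reject H0.


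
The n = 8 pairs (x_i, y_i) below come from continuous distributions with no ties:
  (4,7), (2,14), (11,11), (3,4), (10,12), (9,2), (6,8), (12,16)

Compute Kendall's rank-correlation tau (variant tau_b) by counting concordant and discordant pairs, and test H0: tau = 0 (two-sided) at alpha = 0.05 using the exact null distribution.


Step 1: Enumerate the 28 unordered pairs (i,j) with i<j and classify each by sign(x_j-x_i) * sign(y_j-y_i).
  (1,2):dx=-2,dy=+7->D; (1,3):dx=+7,dy=+4->C; (1,4):dx=-1,dy=-3->C; (1,5):dx=+6,dy=+5->C
  (1,6):dx=+5,dy=-5->D; (1,7):dx=+2,dy=+1->C; (1,8):dx=+8,dy=+9->C; (2,3):dx=+9,dy=-3->D
  (2,4):dx=+1,dy=-10->D; (2,5):dx=+8,dy=-2->D; (2,6):dx=+7,dy=-12->D; (2,7):dx=+4,dy=-6->D
  (2,8):dx=+10,dy=+2->C; (3,4):dx=-8,dy=-7->C; (3,5):dx=-1,dy=+1->D; (3,6):dx=-2,dy=-9->C
  (3,7):dx=-5,dy=-3->C; (3,8):dx=+1,dy=+5->C; (4,5):dx=+7,dy=+8->C; (4,6):dx=+6,dy=-2->D
  (4,7):dx=+3,dy=+4->C; (4,8):dx=+9,dy=+12->C; (5,6):dx=-1,dy=-10->C; (5,7):dx=-4,dy=-4->C
  (5,8):dx=+2,dy=+4->C; (6,7):dx=-3,dy=+6->D; (6,8):dx=+3,dy=+14->C; (7,8):dx=+6,dy=+8->C
Step 2: C = 18, D = 10, total pairs = 28.
Step 3: tau = (C - D)/(n(n-1)/2) = (18 - 10)/28 = 0.285714.
Step 4: Exact two-sided p-value (enumerate n! = 40320 permutations of y under H0): p = 0.398760.
Step 5: alpha = 0.05. fail to reject H0.

tau_b = 0.2857 (C=18, D=10), p = 0.398760, fail to reject H0.


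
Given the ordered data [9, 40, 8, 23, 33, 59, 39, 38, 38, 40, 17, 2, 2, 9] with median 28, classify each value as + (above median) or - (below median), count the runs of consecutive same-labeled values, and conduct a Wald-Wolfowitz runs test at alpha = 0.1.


Step 1: Compute median = 28; label A = above, B = below.
Labels in order: BABBAAAAAABBBB  (n_A = 7, n_B = 7)
Step 2: Count runs R = 5.
Step 3: Under H0 (random ordering), E[R] = 2*n_A*n_B/(n_A+n_B) + 1 = 2*7*7/14 + 1 = 8.0000.
        Var[R] = 2*n_A*n_B*(2*n_A*n_B - n_A - n_B) / ((n_A+n_B)^2 * (n_A+n_B-1)) = 8232/2548 = 3.2308.
        SD[R] = 1.7974.
Step 4: Continuity-corrected z = (R + 0.5 - E[R]) / SD[R] = (5 + 0.5 - 8.0000) / 1.7974 = -1.3909.
Step 5: Two-sided p-value via normal approximation = 2*(1 - Phi(|z|)) = 0.164264.
Step 6: alpha = 0.1. fail to reject H0.

R = 5, z = -1.3909, p = 0.164264, fail to reject H0.


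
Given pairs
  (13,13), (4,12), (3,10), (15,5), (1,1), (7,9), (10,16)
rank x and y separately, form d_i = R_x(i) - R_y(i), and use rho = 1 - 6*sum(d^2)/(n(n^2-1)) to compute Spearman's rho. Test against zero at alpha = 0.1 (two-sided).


Step 1: Rank x and y separately (midranks; no ties here).
rank(x): 13->6, 4->3, 3->2, 15->7, 1->1, 7->4, 10->5
rank(y): 13->6, 12->5, 10->4, 5->2, 1->1, 9->3, 16->7
Step 2: d_i = R_x(i) - R_y(i); compute d_i^2.
  (6-6)^2=0, (3-5)^2=4, (2-4)^2=4, (7-2)^2=25, (1-1)^2=0, (4-3)^2=1, (5-7)^2=4
sum(d^2) = 38.
Step 3: rho = 1 - 6*38 / (7*(7^2 - 1)) = 1 - 228/336 = 0.321429.
Step 4: Under H0, t = rho * sqrt((n-2)/(1-rho^2)) = 0.7590 ~ t(5).
Step 5: Two-sided p-value from the t-distribution with 5 df = 0.482072.
Step 6: alpha = 0.1. fail to reject H0.

rho = 0.3214, p = 0.482072, fail to reject H0 at alpha = 0.1.


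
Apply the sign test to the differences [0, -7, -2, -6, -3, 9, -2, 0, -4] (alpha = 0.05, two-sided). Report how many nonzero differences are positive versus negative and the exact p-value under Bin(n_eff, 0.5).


Step 1: Discard zero differences. Original n = 9; n_eff = number of nonzero differences = 7.
Nonzero differences (with sign): -7, -2, -6, -3, +9, -2, -4
Step 2: Count signs: positive = 1, negative = 6.
Step 3: Under H0: P(positive) = 0.5, so the number of positives S ~ Bin(7, 0.5).
Step 4: Two-sided exact p-value = sum of Bin(7,0.5) probabilities at or below the observed probability = 0.125000.
Step 5: alpha = 0.05. fail to reject H0.

n_eff = 7, pos = 1, neg = 6, p = 0.125000, fail to reject H0.


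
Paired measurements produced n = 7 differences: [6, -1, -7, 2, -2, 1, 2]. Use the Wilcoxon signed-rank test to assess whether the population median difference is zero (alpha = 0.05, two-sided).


Step 1: Drop any zero differences (none here) and take |d_i|.
|d| = [6, 1, 7, 2, 2, 1, 2]
Step 2: Midrank |d_i| (ties get averaged ranks).
ranks: |6|->6, |1|->1.5, |7|->7, |2|->4, |2|->4, |1|->1.5, |2|->4
Step 3: Attach original signs; sum ranks with positive sign and with negative sign.
W+ = 6 + 4 + 1.5 + 4 = 15.5
W- = 1.5 + 7 + 4 = 12.5
(Check: W+ + W- = 28 should equal n(n+1)/2 = 28.)
Step 4: Test statistic W = min(W+, W-) = 12.5.
Step 5: Ties in |d|, so use the tie-corrected normal approximation.
        E[W] = n(n+1)/4 = 7*8/4 = 14.
        Tie groups: |d|=1 (t=2), |d|=2 (t=3); sum(t^3 - t) = 30.
        Var[W] = n(n+1)(2n+1)/24 - sum(t^3-t)/48 = 840/24 - 30/48 = 34.375.
        z = (W - E[W]) / sqrt(Var[W]) = (12.5 - 14) / 5.8630 = -0.2558.
        Two-sided p = 2*Phi(z) = 0.798074.
Step 6: alpha = 0.05. fail to reject H0.

W+ = 15.5, W- = 12.5, W = min = 12.5, p = 0.798074, fail to reject H0.


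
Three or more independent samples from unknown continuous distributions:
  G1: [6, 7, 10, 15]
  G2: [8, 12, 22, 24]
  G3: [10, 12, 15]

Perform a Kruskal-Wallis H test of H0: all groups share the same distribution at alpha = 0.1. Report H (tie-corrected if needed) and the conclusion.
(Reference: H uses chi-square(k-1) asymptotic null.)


Step 1: Combine all N = 11 observations and assign midranks.
sorted (value, group, rank): (6,G1,1), (7,G1,2), (8,G2,3), (10,G1,4.5), (10,G3,4.5), (12,G2,6.5), (12,G3,6.5), (15,G1,8.5), (15,G3,8.5), (22,G2,10), (24,G2,11)
Step 2: Sum ranks within each group.
R_1 = 16 (n_1 = 4)
R_2 = 30.5 (n_2 = 4)
R_3 = 19.5 (n_3 = 3)
Step 3: H = 12/(N(N+1)) * sum(R_i^2/n_i) - 3(N+1)
     = 12/(11*12) * (16^2/4 + 30.5^2/4 + 19.5^2/3) - 3*12
     = 0.090909 * 423.312 - 36
     = 2.482955.
Step 4: Ties present; correction factor C = 1 - 18/(11^3 - 11) = 0.986364. Corrected H = 2.482955 / 0.986364 = 2.517281.
Step 5: Under H0, H ~ chi^2(2); p-value = 0.284040.
Step 6: alpha = 0.1. fail to reject H0.

H = 2.5173, df = 2, p = 0.284040, fail to reject H0.


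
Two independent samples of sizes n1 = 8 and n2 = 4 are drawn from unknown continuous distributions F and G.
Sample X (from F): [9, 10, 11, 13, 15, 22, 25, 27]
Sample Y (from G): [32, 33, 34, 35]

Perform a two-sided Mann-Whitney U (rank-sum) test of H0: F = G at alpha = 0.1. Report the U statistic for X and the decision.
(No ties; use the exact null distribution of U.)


Step 1: Combine and sort all 12 observations; assign midranks.
sorted (value, group): (9,X), (10,X), (11,X), (13,X), (15,X), (22,X), (25,X), (27,X), (32,Y), (33,Y), (34,Y), (35,Y)
ranks: 9->1, 10->2, 11->3, 13->4, 15->5, 22->6, 25->7, 27->8, 32->9, 33->10, 34->11, 35->12
Step 2: Rank sum for X: R1 = 1 + 2 + 3 + 4 + 5 + 6 + 7 + 8 = 36.
Step 3: U_X = R1 - n1(n1+1)/2 = 36 - 8*9/2 = 36 - 36 = 0.
       U_Y = n1*n2 - U_X = 32 - 0 = 32.
Step 4: No ties, so the exact null distribution of U (based on enumerating the C(12,8) = 495 equally likely rank assignments) gives the two-sided p-value.
Step 5: p-value = 0.004040; compare to alpha = 0.1. reject H0.

U_X = 0, p = 0.004040, reject H0 at alpha = 0.1.


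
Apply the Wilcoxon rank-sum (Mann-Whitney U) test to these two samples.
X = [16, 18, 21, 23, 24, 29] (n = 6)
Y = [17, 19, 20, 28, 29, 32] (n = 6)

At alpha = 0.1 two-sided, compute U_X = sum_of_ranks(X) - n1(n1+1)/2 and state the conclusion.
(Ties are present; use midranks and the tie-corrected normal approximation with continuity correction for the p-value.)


Step 1: Combine and sort all 12 observations; assign midranks.
sorted (value, group): (16,X), (17,Y), (18,X), (19,Y), (20,Y), (21,X), (23,X), (24,X), (28,Y), (29,X), (29,Y), (32,Y)
ranks: 16->1, 17->2, 18->3, 19->4, 20->5, 21->6, 23->7, 24->8, 28->9, 29->10.5, 29->10.5, 32->12
Step 2: Rank sum for X: R1 = 1 + 3 + 6 + 7 + 8 + 10.5 = 35.5.
Step 3: U_X = R1 - n1(n1+1)/2 = 35.5 - 6*7/2 = 35.5 - 21 = 14.5.
       U_Y = n1*n2 - U_X = 36 - 14.5 = 21.5.
Step 4: Ties are present, so use the tie-corrected normal approximation (with continuity correction) for the p-value.
Step 5: p-value = 0.630356; compare to alpha = 0.1. fail to reject H0.

U_X = 14.5, p = 0.630356, fail to reject H0 at alpha = 0.1.


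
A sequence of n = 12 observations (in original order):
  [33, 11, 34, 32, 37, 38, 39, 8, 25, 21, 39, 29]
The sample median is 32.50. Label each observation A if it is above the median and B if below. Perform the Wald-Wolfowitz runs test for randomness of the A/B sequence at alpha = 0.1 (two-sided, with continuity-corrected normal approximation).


Step 1: Compute median = 32.50; label A = above, B = below.
Labels in order: ABABAAABBBAB  (n_A = 6, n_B = 6)
Step 2: Count runs R = 8.
Step 3: Under H0 (random ordering), E[R] = 2*n_A*n_B/(n_A+n_B) + 1 = 2*6*6/12 + 1 = 7.0000.
        Var[R] = 2*n_A*n_B*(2*n_A*n_B - n_A - n_B) / ((n_A+n_B)^2 * (n_A+n_B-1)) = 4320/1584 = 2.7273.
        SD[R] = 1.6514.
Step 4: Continuity-corrected z = (R - 0.5 - E[R]) / SD[R] = (8 - 0.5 - 7.0000) / 1.6514 = 0.3028.
Step 5: Two-sided p-value via normal approximation = 2*(1 - Phi(|z|)) = 0.762069.
Step 6: alpha = 0.1. fail to reject H0.

R = 8, z = 0.3028, p = 0.762069, fail to reject H0.
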